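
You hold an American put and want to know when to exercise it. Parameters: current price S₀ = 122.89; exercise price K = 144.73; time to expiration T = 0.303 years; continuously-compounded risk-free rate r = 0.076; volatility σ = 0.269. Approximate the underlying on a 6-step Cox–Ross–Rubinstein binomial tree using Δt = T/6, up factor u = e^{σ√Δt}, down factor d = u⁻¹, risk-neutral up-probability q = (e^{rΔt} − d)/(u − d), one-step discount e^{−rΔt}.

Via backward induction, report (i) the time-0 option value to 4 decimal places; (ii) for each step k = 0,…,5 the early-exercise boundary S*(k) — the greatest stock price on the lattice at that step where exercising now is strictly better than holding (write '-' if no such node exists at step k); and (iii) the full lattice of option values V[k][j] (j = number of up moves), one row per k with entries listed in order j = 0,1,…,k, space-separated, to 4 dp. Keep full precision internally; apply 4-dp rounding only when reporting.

Δt=0.05050  u=1.06231  d=0.94134  q=0.51668  discount=0.99617
step 6 (expiry): payoffs max(K−S,0) = 59.2239 48.2352 35.8344 21.8400 6.0471 0.0000 0.0000
step 5: (k=5,j=0): S=90.8344, (K−S)⁺=53.8956, hold=53.3412 ⇒ V=53.8956 exercise | (k=5,j=1): S=102.5078, (K−S)⁺=42.2222, hold=41.6678 ⇒ V=42.2222 exercise | (k=5,j=2): S=115.6813, (K−S)⁺=29.0487, hold=28.4942 ⇒ V=29.0487 exercise | (k=5,j=3): S=130.5479, (K−S)⁺=14.1821, hold=13.6277 ⇒ V=14.1821 exercise | (k=5,j=4): S=147.3249, (K−S)⁺=0.0000, hold=2.9115 ⇒ V=2.9115 continue | (k=5,j=5): S=166.2580, (K−S)⁺=0.0000, hold=0.0000 ⇒ V=0.0000 continue  boundary S*=130.5479
step 4: (k=4,j=0): S=96.4948, (K−S)⁺=48.2352, hold=47.6808 ⇒ V=48.2352 exercise | (k=4,j=1): S=108.8956, (K−S)⁺=35.8344, hold=35.2800 ⇒ V=35.8344 exercise | (k=4,j=2): S=122.8900, (K−S)⁺=21.8400, hold=21.2856 ⇒ V=21.8400 exercise | (k=4,j=3): S=138.6829, (K−S)⁺=6.0471, hold=8.3268 ⇒ V=8.3268 continue | (k=4,j=4): S=156.5054, (K−S)⁺=0.0000, hold=1.4018 ⇒ V=1.4018 continue  boundary S*=122.8900
step 3: (k=3,j=0): S=102.5078, (K−S)⁺=42.2222, hold=41.6678 ⇒ V=42.2222 exercise | (k=3,j=1): S=115.6813, (K−S)⁺=29.0487, hold=28.4942 ⇒ V=29.0487 exercise | (k=3,j=2): S=130.5479, (K−S)⁺=14.1821, hold=14.8011 ⇒ V=14.8011 continue | (k=3,j=3): S=147.3249, (K−S)⁺=0.0000, hold=4.7306 ⇒ V=4.7306 continue  boundary S*=115.6813
step 2: (k=2,j=0): S=108.8956, (K−S)⁺=35.8344, hold=35.2800 ⇒ V=35.8344 exercise | (k=2,j=1): S=122.8900, (K−S)⁺=21.8400, hold=21.6042 ⇒ V=21.8400 exercise | (k=2,j=2): S=138.6829, (K−S)⁺=6.0471, hold=9.5611 ⇒ V=9.5611 continue  boundary S*=122.8900
step 1: (k=1,j=0): S=115.6813, (K−S)⁺=29.0487, hold=28.4942 ⇒ V=29.0487 exercise | (k=1,j=1): S=130.5479, (K−S)⁺=14.1821, hold=15.4364 ⇒ V=15.4364 continue  boundary S*=115.6813
step 0: (k=0,j=0): S=122.8900, (K−S)⁺=21.8400, hold=21.9312 ⇒ V=21.9312 continue  boundary S*=-

price = 21.9312
boundary = - 115.6813 122.8900 115.6813 122.8900 130.5479
tree:
21.9312
29.0487 15.4364
35.8344 21.8400 9.5611
42.2222 29.0487 14.8011 4.7306
48.2352 35.8344 21.8400 8.3268 1.4018
53.8956 42.2222 29.0487 14.1821 2.9115 0.0000
59.2239 48.2352 35.8344 21.8400 6.0471 0.0000 0.0000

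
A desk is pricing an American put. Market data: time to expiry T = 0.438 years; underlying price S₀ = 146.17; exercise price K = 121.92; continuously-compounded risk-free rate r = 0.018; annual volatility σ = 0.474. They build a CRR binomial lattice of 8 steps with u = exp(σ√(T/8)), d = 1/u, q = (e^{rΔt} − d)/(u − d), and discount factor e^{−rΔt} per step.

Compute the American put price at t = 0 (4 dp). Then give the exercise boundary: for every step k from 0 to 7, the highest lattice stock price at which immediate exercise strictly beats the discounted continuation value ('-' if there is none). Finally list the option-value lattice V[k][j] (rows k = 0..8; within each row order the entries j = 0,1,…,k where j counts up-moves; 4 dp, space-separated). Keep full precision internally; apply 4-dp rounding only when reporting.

price = 7.0832
boundary = - - - - - 83.9499 93.7968 104.7986
tree:
7.0832
10.5154 3.3307
15.2379 5.3537 1.1172
21.4503 8.4507 1.9655 0.1885
29.1534 13.0397 3.4314 0.3606 0.0000
37.9701 19.5366 5.9357 0.6898 0.0000 0.0000
46.7832 28.1232 10.1525 1.3196 0.0000 0.0000 0.0000
54.6711 37.9701 17.1214 2.5244 0.0000 0.0000 0.0000 0.0000
61.7309 46.7832 28.1232 4.8291 0.0000 0.0000 0.0000 0.0000 0.0000

Δt=0.05475  u=1.11729  d=0.89502  q=0.47674  discount=0.99901
step 8 (expiry): payoffs max(K−S,0) = 61.7309 46.7832 28.1232 4.8291 0.0000 0.0000 0.0000 0.0000 0.0000
step 7: (k=7,j=0): S=67.2489, (K−S)⁺=54.6711, hold=54.5510 ⇒ V=54.6711 exercise | (k=7,j=1): S=83.9499, (K−S)⁺=37.9701, hold=37.8500 ⇒ V=37.9701 exercise | (k=7,j=2): S=104.7986, (K−S)⁺=17.1214, hold=17.0013 ⇒ V=17.1214 exercise | (k=7,j=3): S=130.8250, (K−S)⁺=0.0000, hold=2.5244 ⇒ V=2.5244 continue | (k=7,j=4): S=163.3149, (K−S)⁺=0.0000, hold=0.0000 ⇒ V=0.0000 continue | (k=7,j=5): S=203.8736, (K−S)⁺=0.0000, hold=0.0000 ⇒ V=0.0000 continue | (k=7,j=6): S=254.5049, (K−S)⁺=0.0000, hold=0.0000 ⇒ V=0.0000 continue | (k=7,j=7): S=317.7102, (K−S)⁺=0.0000, hold=0.0000 ⇒ V=0.0000 continue  boundary S*=104.7986
step 6: (k=6,j=0): S=75.1368, (K−S)⁺=46.7832, hold=46.6631 ⇒ V=46.7832 exercise | (k=6,j=1): S=93.7968, (K−S)⁺=28.1232, hold=28.0031 ⇒ V=28.1232 exercise | (k=6,j=2): S=117.0909, (K−S)⁺=4.8291, hold=10.1525 ⇒ V=10.1525 continue | (k=6,j=3): S=146.1700, (K−S)⁺=0.0000, hold=1.3196 ⇒ V=1.3196 continue | (k=6,j=4): S=182.4708, (K−S)⁺=0.0000, hold=0.0000 ⇒ V=0.0000 continue | (k=6,j=5): S=227.7868, (K−S)⁺=0.0000, hold=0.0000 ⇒ V=0.0000 continue | (k=6,j=6): S=284.3568, (K−S)⁺=0.0000, hold=0.0000 ⇒ V=0.0000 continue  boundary S*=93.7968
step 5: (k=5,j=0): S=83.9499, (K−S)⁺=37.9701, hold=37.8500 ⇒ V=37.9701 exercise | (k=5,j=1): S=104.7986, (K−S)⁺=17.1214, hold=19.5366 ⇒ V=19.5366 continue | (k=5,j=2): S=130.8250, (K−S)⁺=0.0000, hold=5.9357 ⇒ V=5.9357 continue | (k=5,j=3): S=163.3149, (K−S)⁺=0.0000, hold=0.6898 ⇒ V=0.6898 continue | (k=5,j=4): S=203.8736, (K−S)⁺=0.0000, hold=0.0000 ⇒ V=0.0000 continue | (k=5,j=5): S=254.5049, (K−S)⁺=0.0000, hold=0.0000 ⇒ V=0.0000 continue  boundary S*=83.9499
step 4: (k=4,j=0): S=93.7968, (K−S)⁺=28.1232, hold=29.1534 ⇒ V=29.1534 continue | (k=4,j=1): S=117.0909, (K−S)⁺=4.8291, hold=13.0397 ⇒ V=13.0397 continue | (k=4,j=2): S=146.1700, (K−S)⁺=0.0000, hold=3.4314 ⇒ V=3.4314 continue | (k=4,j=3): S=182.4708, (K−S)⁺=0.0000, hold=0.3606 ⇒ V=0.3606 continue | (k=4,j=4): S=227.7868, (K−S)⁺=0.0000, hold=0.0000 ⇒ V=0.0000 continue  boundary S*=-
step 3: (k=3,j=0): S=104.7986, (K−S)⁺=17.1214, hold=21.4503 ⇒ V=21.4503 continue | (k=3,j=1): S=130.8250, (K−S)⁺=0.0000, hold=8.4507 ⇒ V=8.4507 continue | (k=3,j=2): S=163.3149, (K−S)⁺=0.0000, hold=1.9655 ⇒ V=1.9655 continue | (k=3,j=3): S=203.8736, (K−S)⁺=0.0000, hold=0.1885 ⇒ V=0.1885 continue  boundary S*=-
step 2: (k=2,j=0): S=117.0909, (K−S)⁺=4.8291, hold=15.2379 ⇒ V=15.2379 continue | (k=2,j=1): S=146.1700, (K−S)⁺=0.0000, hold=5.3537 ⇒ V=5.3537 continue | (k=2,j=2): S=182.4708, (K−S)⁺=0.0000, hold=1.1172 ⇒ V=1.1172 continue  boundary S*=-
step 1: (k=1,j=0): S=130.8250, (K−S)⁺=0.0000, hold=10.5154 ⇒ V=10.5154 continue | (k=1,j=1): S=163.3149, (K−S)⁺=0.0000, hold=3.3307 ⇒ V=3.3307 continue  boundary S*=-
step 0: (k=0,j=0): S=146.1700, (K−S)⁺=0.0000, hold=7.0832 ⇒ V=7.0832 continue  boundary S*=-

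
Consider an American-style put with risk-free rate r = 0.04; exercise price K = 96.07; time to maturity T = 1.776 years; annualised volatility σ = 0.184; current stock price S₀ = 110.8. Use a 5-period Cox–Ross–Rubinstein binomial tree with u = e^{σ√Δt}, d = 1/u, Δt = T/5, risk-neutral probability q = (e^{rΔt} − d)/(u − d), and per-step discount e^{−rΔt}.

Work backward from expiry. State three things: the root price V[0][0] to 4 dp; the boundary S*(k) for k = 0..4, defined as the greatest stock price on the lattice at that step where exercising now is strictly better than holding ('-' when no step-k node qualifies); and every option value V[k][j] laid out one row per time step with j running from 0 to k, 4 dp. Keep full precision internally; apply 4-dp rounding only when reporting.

Δt=0.35520, u=1.11590, d=0.89614, q=0.53773, disc=e^(-rΔt)=0.98589
k=5 terminal: V=max(K-S,0) → 32.0357 16.3323 0.0000 0.0000 0.0000 0.0000
k=4: j=0 S=71.4559 intr=24.6141 cont=23.2588 V=24.6141[EX]; j=1 S=88.9793 intr=7.0907 cont=7.4435 V=7.4435[hold]; j=2 S=110.8000 intr=0.0000 cont=0.0000 V=0.0000[hold]; j=3 S=137.9719 intr=0.0000 cont=0.0000 V=0.0000[hold]; j=4 S=171.8072 intr=0.0000 cont=0.0000 V=0.0000[hold]  S*(4)=71.4559
k=3: j=0 S=79.7377 intr=16.3323 cont=15.1641 V=16.3323[EX]; j=1 S=99.2920 intr=0.0000 cont=3.3924 V=3.3924[hold]; j=2 S=123.6418 intr=0.0000 cont=0.0000 V=0.0000[hold]; j=3 S=153.9629 intr=0.0000 cont=0.0000 V=0.0000[hold]  S*(3)=79.7377
k=2: j=0 S=88.9793 intr=7.0907 cont=9.2420 V=9.2420[hold]; j=1 S=110.8000 intr=0.0000 cont=1.5461 V=1.5461[hold]; j=2 S=137.9719 intr=0.0000 cont=0.0000 V=0.0000[hold]  S*(2)=-
k=1: j=0 S=99.2920 intr=0.0000 cont=5.0317 V=5.0317[hold]; j=1 S=123.6418 intr=0.0000 cont=0.7046 V=0.7046[hold]  S*(1)=-
k=0: j=0 S=110.8000 intr=0.0000 cont=2.6668 V=2.6668[hold]  S*(0)=-

price = 2.6668
boundary = - - - 79.7377 71.4559
tree:
2.6668
5.0317 0.7046
9.2420 1.5461 0.0000
16.3323 3.3924 0.0000 0.0000
24.6141 7.4435 0.0000 0.0000 0.0000
32.0357 16.3323 0.0000 0.0000 0.0000 0.0000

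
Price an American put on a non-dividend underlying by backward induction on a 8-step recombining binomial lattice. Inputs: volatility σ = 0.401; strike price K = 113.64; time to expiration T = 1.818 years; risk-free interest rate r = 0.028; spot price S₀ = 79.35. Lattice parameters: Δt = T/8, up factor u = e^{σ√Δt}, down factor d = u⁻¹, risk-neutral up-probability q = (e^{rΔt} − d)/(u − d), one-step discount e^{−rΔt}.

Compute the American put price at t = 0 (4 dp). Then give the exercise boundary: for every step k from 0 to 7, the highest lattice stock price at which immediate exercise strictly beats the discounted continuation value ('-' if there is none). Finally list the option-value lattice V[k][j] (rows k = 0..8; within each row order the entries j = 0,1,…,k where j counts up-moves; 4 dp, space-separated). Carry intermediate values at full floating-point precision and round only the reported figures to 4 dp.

price = 38.7308
boundary = - - 54.1387 44.7186 54.1387 65.5432 79.3500 65.5432
tree:
38.7308
48.7823 27.8756
59.5013 37.3078 17.5738
68.9214 48.1190 25.5727 8.7548
76.7024 59.5013 35.8845 14.2434 2.6586
83.1295 68.9214 48.0968 22.5433 5.0383 0.0000
88.4383 76.7024 59.5013 34.2900 9.5480 0.0000 0.0000
92.8234 83.1295 68.9214 48.0968 18.0942 0.0000 0.0000 0.0000
96.4455 88.4383 76.7024 59.5013 34.2900 0.0000 0.0000 0.0000 0.0000

Δt=0.22725  u=1.21065  d=0.82600  q=0.46895  discount=0.99366
step 8 (expiry): payoffs max(K−S,0) = 96.4455 88.4383 76.7024 59.5013 34.2900 0.0000 0.0000 0.0000 0.0000
step 7: (k=7,j=0): S=20.8166, (K−S)⁺=92.8234, hold=92.1026 ⇒ V=92.8234 exercise | (k=7,j=1): S=30.5105, (K−S)⁺=83.1295, hold=82.4087 ⇒ V=83.1295 exercise | (k=7,j=2): S=44.7186, (K−S)⁺=68.9214, hold=68.2006 ⇒ V=68.9214 exercise | (k=7,j=3): S=65.5432, (K−S)⁺=48.0968, hold=47.3761 ⇒ V=48.0968 exercise | (k=7,j=4): S=96.0653, (K−S)⁺=17.5747, hold=18.0942 ⇒ V=18.0942 continue | (k=7,j=5): S=140.8010, (K−S)⁺=0.0000, hold=0.0000 ⇒ V=0.0000 continue | (k=7,j=6): S=206.3692, (K−S)⁺=0.0000, hold=0.0000 ⇒ V=0.0000 continue | (k=7,j=7): S=302.4713, (K−S)⁺=0.0000, hold=0.0000 ⇒ V=0.0000 continue  boundary S*=65.5432
step 6: (k=6,j=0): S=25.2017, (K−S)⁺=88.4383, hold=87.7175 ⇒ V=88.4383 exercise | (k=6,j=1): S=36.9376, (K−S)⁺=76.7024, hold=75.9816 ⇒ V=76.7024 exercise | (k=6,j=2): S=54.1387, (K−S)⁺=59.5013, hold=58.7805 ⇒ V=59.5013 exercise | (k=6,j=3): S=79.3500, (K−S)⁺=34.2900, hold=33.8113 ⇒ V=34.2900 exercise | (k=6,j=4): S=116.3017, (K−S)⁺=0.0000, hold=9.5480 ⇒ V=9.5480 continue | (k=6,j=5): S=170.4611, (K−S)⁺=0.0000, hold=0.0000 ⇒ V=0.0000 continue | (k=6,j=6): S=249.8415, (K−S)⁺=0.0000, hold=0.0000 ⇒ V=0.0000 continue  boundary S*=79.3500
step 5: (k=5,j=0): S=30.5105, (K−S)⁺=83.1295, hold=82.4087 ⇒ V=83.1295 exercise | (k=5,j=1): S=44.7186, (K−S)⁺=68.9214, hold=68.2006 ⇒ V=68.9214 exercise | (k=5,j=2): S=65.5432, (K−S)⁺=48.0968, hold=47.3761 ⇒ V=48.0968 exercise | (k=5,j=3): S=96.0653, (K−S)⁺=17.5747, hold=22.5433 ⇒ V=22.5433 continue | (k=5,j=4): S=140.8010, (K−S)⁺=0.0000, hold=5.0383 ⇒ V=5.0383 continue | (k=5,j=5): S=206.3692, (K−S)⁺=0.0000, hold=0.0000 ⇒ V=0.0000 continue  boundary S*=65.5432
step 4: (k=4,j=0): S=36.9376, (K−S)⁺=76.7024, hold=75.9816 ⇒ V=76.7024 exercise | (k=4,j=1): S=54.1387, (K−S)⁺=59.5013, hold=58.7805 ⇒ V=59.5013 exercise | (k=4,j=2): S=79.3500, (K−S)⁺=34.2900, hold=35.8845 ⇒ V=35.8845 continue | (k=4,j=3): S=116.3017, (K−S)⁺=0.0000, hold=14.2434 ⇒ V=14.2434 continue | (k=4,j=4): S=170.4611, (K−S)⁺=0.0000, hold=2.6586 ⇒ V=2.6586 continue  boundary S*=54.1387
step 3: (k=3,j=0): S=44.7186, (K−S)⁺=68.9214, hold=68.2006 ⇒ V=68.9214 exercise | (k=3,j=1): S=65.5432, (K−S)⁺=48.0968, hold=48.1190 ⇒ V=48.1190 continue | (k=3,j=2): S=96.0653, (K−S)⁺=17.5747, hold=25.5727 ⇒ V=25.5727 continue | (k=3,j=3): S=140.8010, (K−S)⁺=0.0000, hold=8.7548 ⇒ V=8.7548 continue  boundary S*=44.7186
step 2: (k=2,j=0): S=54.1387, (K−S)⁺=59.5013, hold=58.7909 ⇒ V=59.5013 exercise | (k=2,j=1): S=79.3500, (K−S)⁺=34.2900, hold=37.3078 ⇒ V=37.3078 continue | (k=2,j=2): S=116.3017, (K−S)⁺=0.0000, hold=17.5738 ⇒ V=17.5738 continue  boundary S*=54.1387
step 1: (k=1,j=0): S=65.5432, (K−S)⁺=48.0968, hold=48.7823 ⇒ V=48.7823 continue | (k=1,j=1): S=96.0653, (K−S)⁺=17.5747, hold=27.8756 ⇒ V=27.8756 continue  boundary S*=-
step 0: (k=0,j=0): S=79.3500, (K−S)⁺=34.2900, hold=38.7308 ⇒ V=38.7308 continue  boundary S*=-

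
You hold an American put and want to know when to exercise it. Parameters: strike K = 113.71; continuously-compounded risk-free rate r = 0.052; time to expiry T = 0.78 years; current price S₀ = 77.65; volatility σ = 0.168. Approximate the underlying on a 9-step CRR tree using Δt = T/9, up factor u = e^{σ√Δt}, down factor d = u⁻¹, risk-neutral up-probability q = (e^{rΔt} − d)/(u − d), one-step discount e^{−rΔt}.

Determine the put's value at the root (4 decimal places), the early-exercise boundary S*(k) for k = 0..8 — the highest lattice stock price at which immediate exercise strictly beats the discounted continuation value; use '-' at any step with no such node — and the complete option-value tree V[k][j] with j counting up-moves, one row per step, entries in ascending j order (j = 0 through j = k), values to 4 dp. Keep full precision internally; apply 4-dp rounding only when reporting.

Δt=0.08667, u=1.05070, d=0.95175, q=0.53328, disc=e^(-rΔt)=0.99550
k=9 terminal: V=max(K-S,0) → 63.9560 58.7829 53.0720 46.7672 39.8070 32.1230 23.6402 14.2753 3.9368 0.0000
k=8: j=0 S=52.2766 intr=61.4334 cont=60.9221 V=61.4334[EX]; j=1 S=57.7120 intr=55.9980 cont=55.4867 V=55.9980[EX]; j=2 S=63.7125 intr=49.9975 cont=49.4862 V=49.9975[EX]; j=3 S=70.3368 intr=43.3732 cont=42.8619 V=43.3732[EX]; j=4 S=77.6500 intr=36.0600 cont=35.5487 V=36.0600[EX]; j=5 S=85.7235 intr=27.9865 cont=27.4752 V=27.9865[EX]; j=6 S=94.6365 intr=19.0735 cont=18.5622 V=19.0735[EX]; j=7 S=104.4761 intr=9.2339 cont=8.7226 V=9.2339[EX]; j=8 S=115.3389 intr=0.0000 cont=1.8291 V=1.8291[hold]  S*(8)=104.4761
k=7: j=0 S=54.9271 intr=58.7829 cont=58.2716 V=58.7829[EX]; j=1 S=60.6380 intr=53.0720 cont=52.5607 V=53.0720[EX]; j=2 S=66.9428 intr=46.7672 cont=46.2559 V=46.7672[EX]; j=3 S=73.9030 intr=39.8070 cont=39.2957 V=39.8070[EX]; j=4 S=81.5870 intr=32.1230 cont=31.6117 V=32.1230[EX]; j=5 S=90.0698 intr=23.6402 cont=23.1289 V=23.6402[EX]; j=6 S=99.4347 intr=14.2753 cont=13.7640 V=14.2753[EX]; j=7 S=109.7732 intr=3.9368 cont=5.2613 V=5.2613[hold]  S*(7)=99.4347
k=6: j=0 S=57.7120 intr=55.9980 cont=55.4867 V=55.9980[EX]; j=1 S=63.7125 intr=49.9975 cont=49.4862 V=49.9975[EX]; j=2 S=70.3368 intr=43.3732 cont=42.8619 V=43.3732[EX]; j=3 S=77.6500 intr=36.0600 cont=35.5487 V=36.0600[EX]; j=4 S=85.7235 intr=27.9865 cont=27.4752 V=27.9865[EX]; j=5 S=94.6365 intr=19.0735 cont=18.5622 V=19.0735[EX]; j=6 S=104.4761 intr=9.2339 cont=9.4257 V=9.4257[hold]  S*(6)=94.6365
k=5: j=0 S=60.6380 intr=53.0720 cont=52.5607 V=53.0720[EX]; j=1 S=66.9428 intr=46.7672 cont=46.2559 V=46.7672[EX]; j=2 S=73.9030 intr=39.8070 cont=39.2957 V=39.8070[EX]; j=3 S=81.5870 intr=32.1230 cont=31.6117 V=32.1230[EX]; j=4 S=90.0698 intr=23.6402 cont=23.1289 V=23.6402[EX]; j=5 S=99.4347 intr=14.2753 cont=13.8659 V=14.2753[EX]  S*(5)=99.4347
k=4: j=0 S=63.7125 intr=49.9975 cont=49.4862 V=49.9975[EX]; j=1 S=70.3368 intr=43.3732 cont=42.8619 V=43.3732[EX]; j=2 S=77.6500 intr=36.0600 cont=35.5487 V=36.0600[EX]; j=3 S=85.7235 intr=27.9865 cont=27.4752 V=27.9865[EX]; j=4 S=94.6365 intr=19.0735 cont=18.5622 V=19.0735[EX]  S*(4)=94.6365
k=3: j=0 S=66.9428 intr=46.7672 cont=46.2559 V=46.7672[EX]; j=1 S=73.9030 intr=39.8070 cont=39.2957 V=39.8070[EX]; j=2 S=81.5870 intr=32.1230 cont=31.6117 V=32.1230[EX]; j=3 S=90.0698 intr=23.6402 cont=23.1289 V=23.6402[EX]  S*(3)=90.0698
k=2: j=0 S=70.3368 intr=43.3732 cont=42.8619 V=43.3732[EX]; j=1 S=77.6500 intr=36.0600 cont=35.5487 V=36.0600[EX]; j=2 S=85.7235 intr=27.9865 cont=27.4752 V=27.9865[EX]  S*(2)=85.7235
k=1: j=0 S=73.9030 intr=39.8070 cont=39.2957 V=39.8070[EX]; j=1 S=81.5870 intr=32.1230 cont=31.6117 V=32.1230[EX]  S*(1)=81.5870
k=0: j=0 S=77.6500 intr=36.0600 cont=35.5487 V=36.0600[EX]  S*(0)=77.6500

price = 36.0600
boundary = 77.6500 81.5870 85.7235 90.0698 94.6365 99.4347 94.6365 99.4347 104.4761
tree:
36.0600
39.8070 32.1230
43.3732 36.0600 27.9865
46.7672 39.8070 32.1230 23.6402
49.9975 43.3732 36.0600 27.9865 19.0735
53.0720 46.7672 39.8070 32.1230 23.6402 14.2753
55.9980 49.9975 43.3732 36.0600 27.9865 19.0735 9.4257
58.7829 53.0720 46.7672 39.8070 32.1230 23.6402 14.2753 5.2613
61.4334 55.9980 49.9975 43.3732 36.0600 27.9865 19.0735 9.2339 1.8291
63.9560 58.7829 53.0720 46.7672 39.8070 32.1230 23.6402 14.2753 3.9368 0.0000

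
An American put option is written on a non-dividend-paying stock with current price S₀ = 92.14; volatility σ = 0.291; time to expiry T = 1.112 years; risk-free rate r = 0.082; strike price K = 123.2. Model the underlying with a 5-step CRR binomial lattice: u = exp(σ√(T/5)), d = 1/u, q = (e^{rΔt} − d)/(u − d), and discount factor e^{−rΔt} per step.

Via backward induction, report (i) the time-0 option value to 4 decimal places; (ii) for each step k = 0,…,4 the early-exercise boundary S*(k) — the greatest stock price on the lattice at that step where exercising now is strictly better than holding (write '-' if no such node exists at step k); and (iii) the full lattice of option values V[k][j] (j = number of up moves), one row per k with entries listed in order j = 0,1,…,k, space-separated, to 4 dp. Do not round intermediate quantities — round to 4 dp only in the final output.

params: Δt=0.22240 u=1.14710 d=0.87177 q=0.53259 e^(-rΔt)=0.98193
t_5 payoffs: 76.8073 62.1552 42.8754 17.5066 0.0000 0.0000
t_4: node(4,0) S=53.2168 payoff=69.9832 vs cont=67.7568 → 69.9832 [stop]  node(4,1) S=70.0243 payoff=53.1757 vs cont=50.9493 → 53.1757 [stop]  node(4,2) S=92.1400 payoff=31.0600 vs cont=28.8336 → 31.0600 [stop]  node(4,3) S=121.2405 payoff=1.9595 vs cont=8.0349 → 8.0349 [wait]  node(4,4) S=159.5318 payoff=0.0000 vs cont=0.0000 → 0.0000 [wait]  ⇒ S*(4)=92.1400
t_3: node(3,0) S=61.0448 payoff=62.1552 vs cont=59.9288 → 62.1552 [stop]  node(3,1) S=80.3246 payoff=42.8754 vs cont=40.6490 → 42.8754 [stop]  node(3,2) S=105.6934 payoff=17.5066 vs cont=18.4574 → 18.4574 [wait]  node(3,3) S=139.0745 payoff=0.0000 vs cont=3.6877 → 3.6877 [wait]  ⇒ S*(3)=80.3246
t_2: node(2,0) S=70.0243 payoff=53.1757 vs cont=50.9493 → 53.1757 [stop]  node(2,1) S=92.1400 payoff=31.0600 vs cont=29.3308 → 31.0600 [stop]  node(2,2) S=121.2405 payoff=1.9595 vs cont=10.3998 → 10.3998 [wait]  ⇒ S*(2)=92.1400
t_1: node(1,0) S=80.3246 payoff=42.8754 vs cont=40.6490 → 42.8754 [stop]  node(1,1) S=105.6934 payoff=17.5066 vs cont=19.6942 → 19.6942 [wait]  ⇒ S*(1)=80.3246
t_0: node(0,0) S=92.1400 payoff=31.0600 vs cont=29.9776 → 31.0600 [stop]  ⇒ S*(0)=92.1400

price = 31.0600
boundary = 92.1400 80.3246 92.1400 80.3246 92.1400
tree:
31.0600
42.8754 19.6942
53.1757 31.0600 10.3998
62.1552 42.8754 18.4574 3.6877
69.9832 53.1757 31.0600 8.0349 0.0000
76.8073 62.1552 42.8754 17.5066 0.0000 0.0000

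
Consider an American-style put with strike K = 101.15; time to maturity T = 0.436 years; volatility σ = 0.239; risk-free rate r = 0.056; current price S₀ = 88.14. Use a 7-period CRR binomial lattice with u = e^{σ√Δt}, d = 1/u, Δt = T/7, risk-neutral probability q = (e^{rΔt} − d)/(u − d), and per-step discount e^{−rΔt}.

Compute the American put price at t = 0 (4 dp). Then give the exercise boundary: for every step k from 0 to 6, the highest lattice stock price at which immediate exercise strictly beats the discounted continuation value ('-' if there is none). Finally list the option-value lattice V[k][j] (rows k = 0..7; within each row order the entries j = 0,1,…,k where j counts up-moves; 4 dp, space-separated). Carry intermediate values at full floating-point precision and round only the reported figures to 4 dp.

price = 13.5531
boundary = - 83.0364 78.2283 83.0364 88.1400 83.0364 88.1400
tree:
13.5531
18.1136 9.3393
22.9217 13.2727 5.6891
27.4514 18.1136 8.7923 2.7979
31.7188 22.9217 13.0100 4.8699 0.8606
35.7391 27.4514 18.1136 8.1795 1.7782 0.0000
39.5266 31.7188 22.9217 13.0100 3.6745 0.0000 0.0000
43.0948 35.7391 27.4514 18.1136 7.5927 0.0000 0.0000 0.0000

params: Δt=0.06229 u=1.06146 d=0.94210 q=0.51436 e^(-rΔt)=0.99652
t_7 payoffs: 43.0948 35.7391 27.4514 18.1136 7.5927 0.0000 0.0000 0.0000
t_6: node(6,0) S=61.6234 payoff=39.5266 vs cont=39.1744 → 39.5266 [stop]  node(6,1) S=69.4312 payoff=31.7188 vs cont=31.3666 → 31.7188 [stop]  node(6,2) S=78.2283 payoff=22.9217 vs cont=22.5695 → 22.9217 [stop]  node(6,3) S=88.1400 payoff=13.0100 vs cont=12.6578 → 13.0100 [stop]  node(6,4) S=99.3075 payoff=1.8425 vs cont=3.6745 → 3.6745 [wait]  node(6,5) S=111.8900 payoff=0.0000 vs cont=0.0000 → 0.0000 [wait]  node(6,6) S=126.0667 payoff=0.0000 vs cont=0.0000 → 0.0000 [wait]  ⇒ S*(6)=88.1400
t_5: node(5,0) S=65.4109 payoff=35.7391 vs cont=35.3869 → 35.7391 [stop]  node(5,1) S=73.6986 payoff=27.4514 vs cont=27.0992 → 27.4514 [stop]  node(5,2) S=83.0364 payoff=18.1136 vs cont=17.7614 → 18.1136 [stop]  node(5,3) S=93.5573 payoff=7.5927 vs cont=8.1795 → 8.1795 [wait]  node(5,4) S=105.4112 payoff=0.0000 vs cont=1.7782 → 1.7782 [wait]  node(5,5) S=118.7670 payoff=0.0000 vs cont=0.0000 → 0.0000 [wait]  ⇒ S*(5)=83.0364
t_4: node(4,0) S=69.4312 payoff=31.7188 vs cont=31.3666 → 31.7188 [stop]  node(4,1) S=78.2283 payoff=22.9217 vs cont=22.5695 → 22.9217 [stop]  node(4,2) S=88.1400 payoff=13.0100 vs cont=12.9586 → 13.0100 [stop]  node(4,3) S=99.3075 payoff=1.8425 vs cont=4.8699 → 4.8699 [wait]  node(4,4) S=111.8900 payoff=0.0000 vs cont=0.8606 → 0.8606 [wait]  ⇒ S*(4)=88.1400
t_3: node(3,0) S=73.6986 payoff=27.4514 vs cont=27.0992 → 27.4514 [stop]  node(3,1) S=83.0364 payoff=18.1136 vs cont=17.7614 → 18.1136 [stop]  node(3,2) S=93.5573 payoff=7.5927 vs cont=8.7923 → 8.7923 [wait]  node(3,3) S=105.4112 payoff=0.0000 vs cont=2.7979 → 2.7979 [wait]  ⇒ S*(3)=83.0364
t_2: node(2,0) S=78.2283 payoff=22.9217 vs cont=22.5695 → 22.9217 [stop]  node(2,1) S=88.1400 payoff=13.0100 vs cont=13.2727 → 13.2727 [wait]  node(2,2) S=99.3075 payoff=1.8425 vs cont=5.6891 → 5.6891 [wait]  ⇒ S*(2)=78.2283
t_1: node(1,0) S=83.0364 payoff=18.1136 vs cont=17.8961 → 18.1136 [stop]  node(1,1) S=93.5573 payoff=7.5927 vs cont=9.3393 → 9.3393 [wait]  ⇒ S*(1)=83.0364
t_0: node(0,0) S=88.1400 payoff=13.0100 vs cont=13.5531 → 13.5531 [wait]  ⇒ S*(0)=-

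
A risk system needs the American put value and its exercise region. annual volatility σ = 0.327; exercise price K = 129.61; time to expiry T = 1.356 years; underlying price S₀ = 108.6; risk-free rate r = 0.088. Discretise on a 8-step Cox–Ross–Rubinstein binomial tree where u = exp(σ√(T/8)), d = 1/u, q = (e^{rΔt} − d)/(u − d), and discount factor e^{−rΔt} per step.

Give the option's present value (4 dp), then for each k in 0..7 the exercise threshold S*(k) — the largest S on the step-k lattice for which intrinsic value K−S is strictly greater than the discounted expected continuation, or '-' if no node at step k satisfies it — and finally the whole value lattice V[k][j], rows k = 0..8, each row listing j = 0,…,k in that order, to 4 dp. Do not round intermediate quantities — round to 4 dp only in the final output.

price = 24.3785
boundary = - 94.9209 82.9649 94.9209 82.9649 94.9209 82.9649 94.9209
tree:
24.3785
34.6891 15.6403
46.6451 23.6987 8.7125
57.0952 34.6891 14.3186 3.8306
66.2291 46.6451 22.7550 7.0066 1.0330
74.2124 57.0952 34.6891 12.4836 2.1937 0.0000
81.1902 66.2291 46.6451 21.4228 4.6586 0.0000 0.0000
87.2891 74.2124 57.0952 34.6891 9.8933 0.0000 0.0000 0.0000
92.6198 81.1902 66.2291 46.6451 21.0100 0.0000 0.0000 0.0000 0.0000

params: Δt=0.16950 u=1.14411 d=0.87404 q=0.52204 e^(-rΔt)=0.98519
t_8 payoffs: 92.6198 81.1902 66.2291 46.6451 21.0100 0.0000 0.0000 0.0000 0.0000
t_7: node(7,0) S=42.3209 payoff=87.2891 vs cont=85.3702 → 87.2891 [stop]  node(7,1) S=55.3976 payoff=74.2124 vs cont=72.2935 → 74.2124 [stop]  node(7,2) S=72.5148 payoff=57.0952 vs cont=55.1763 → 57.0952 [stop]  node(7,3) S=94.9209 payoff=34.6891 vs cont=32.7701 → 34.6891 [stop]  node(7,4) S=124.2504 payoff=5.3596 vs cont=9.8933 → 9.8933 [wait]  node(7,5) S=162.6422 payoff=0.0000 vs cont=0.0000 → 0.0000 [wait]  node(7,6) S=212.8967 payoff=0.0000 vs cont=0.0000 → 0.0000 [wait]  node(7,7) S=278.6792 payoff=0.0000 vs cont=0.0000 → 0.0000 [wait]  ⇒ S*(7)=94.9209
t_6: node(6,0) S=48.4198 payoff=81.1902 vs cont=79.2713 → 81.1902 [stop]  node(6,1) S=63.3809 payoff=66.2291 vs cont=64.3102 → 66.2291 [stop]  node(6,2) S=82.9649 payoff=46.6451 vs cont=44.7262 → 46.6451 [stop]  node(6,3) S=108.6000 payoff=21.0100 vs cont=21.4228 → 21.4228 [wait]  node(6,4) S=142.1561 payoff=0.0000 vs cont=4.6586 → 4.6586 [wait]  node(6,5) S=186.0806 payoff=0.0000 vs cont=0.0000 → 0.0000 [wait]  node(6,6) S=243.5773 payoff=0.0000 vs cont=0.0000 → 0.0000 [wait]  ⇒ S*(6)=82.9649
t_5: node(5,0) S=55.3976 payoff=74.2124 vs cont=72.2935 → 74.2124 [stop]  node(5,1) S=72.5148 payoff=57.0952 vs cont=55.1763 → 57.0952 [stop]  node(5,2) S=94.9209 payoff=34.6891 vs cont=32.9824 → 34.6891 [stop]  node(5,3) S=124.2504 payoff=5.3596 vs cont=12.4836 → 12.4836 [wait]  node(5,4) S=162.6422 payoff=0.0000 vs cont=2.1937 → 2.1937 [wait]  node(5,5) S=212.8967 payoff=0.0000 vs cont=0.0000 → 0.0000 [wait]  ⇒ S*(5)=94.9209
t_4: node(4,0) S=63.3809 payoff=66.2291 vs cont=64.3102 → 66.2291 [stop]  node(4,1) S=82.9649 payoff=46.6451 vs cont=44.7262 → 46.6451 [stop]  node(4,2) S=108.6000 payoff=21.0100 vs cont=22.7550 → 22.7550 [wait]  node(4,3) S=142.1561 payoff=0.0000 vs cont=7.0066 → 7.0066 [wait]  node(4,4) S=186.0806 payoff=0.0000 vs cont=1.0330 → 1.0330 [wait]  ⇒ S*(4)=82.9649
t_3: node(3,0) S=72.5148 payoff=57.0952 vs cont=55.1763 → 57.0952 [stop]  node(3,1) S=94.9209 payoff=34.6891 vs cont=33.6676 → 34.6891 [stop]  node(3,2) S=124.2504 payoff=5.3596 vs cont=14.3186 → 14.3186 [wait]  node(3,3) S=162.6422 payoff=0.0000 vs cont=3.8306 → 3.8306 [wait]  ⇒ S*(3)=94.9209
t_2: node(2,0) S=82.9649 payoff=46.6451 vs cont=44.7262 → 46.6451 [stop]  node(2,1) S=108.6000 payoff=21.0100 vs cont=23.6987 → 23.6987 [wait]  node(2,2) S=142.1561 payoff=0.0000 vs cont=8.7125 → 8.7125 [wait]  ⇒ S*(2)=82.9649
t_1: node(1,0) S=94.9209 payoff=34.6891 vs cont=34.1530 → 34.6891 [stop]  node(1,1) S=124.2504 payoff=5.3596 vs cont=15.6403 → 15.6403 [wait]  ⇒ S*(1)=94.9209
t_0: node(0,0) S=108.6000 payoff=21.0100 vs cont=24.3785 → 24.3785 [wait]  ⇒ S*(0)=-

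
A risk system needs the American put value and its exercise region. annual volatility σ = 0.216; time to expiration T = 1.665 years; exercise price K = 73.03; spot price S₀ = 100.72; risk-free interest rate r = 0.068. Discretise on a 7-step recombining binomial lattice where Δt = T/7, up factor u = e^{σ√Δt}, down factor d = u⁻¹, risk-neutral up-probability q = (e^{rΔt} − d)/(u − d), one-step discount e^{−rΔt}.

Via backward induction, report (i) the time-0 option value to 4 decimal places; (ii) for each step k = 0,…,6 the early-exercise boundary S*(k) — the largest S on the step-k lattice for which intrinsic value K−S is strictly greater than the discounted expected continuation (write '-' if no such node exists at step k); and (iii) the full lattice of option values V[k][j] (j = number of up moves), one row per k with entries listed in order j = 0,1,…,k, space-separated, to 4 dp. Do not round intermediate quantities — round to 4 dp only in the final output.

price = 0.5452
boundary = - - - - - 59.4789 66.0866
tree:
0.5452
1.0904 0.1169
2.1431 0.2647 0.0000
4.1154 0.5990 0.0000 0.0000
7.6508 1.3556 0.0000 0.0000 0.0000
13.5511 3.0680 0.0000 0.0000 0.0000 0.0000
19.4981 6.9434 0.0000 0.0000 0.0000 0.0000 0.0000
24.8505 13.5511 0.0000 0.0000 0.0000 0.0000 0.0000 0.0000

params: Δt=0.23786 u=1.11109 d=0.90001 q=0.55094 e^(-rΔt)=0.98396
t_7 payoffs: 24.8505 13.5511 0.0000 0.0000 0.0000 0.0000 0.0000 0.0000
t_6: node(6,0) S=53.5319 payoff=19.4981 vs cont=18.3264 → 19.4981 [stop]  node(6,1) S=66.0866 payoff=6.9434 vs cont=5.9876 → 6.9434 [stop]  node(6,2) S=81.5858 payoff=0.0000 vs cont=0.0000 → 0.0000 [wait]  node(6,3) S=100.7200 payoff=0.0000 vs cont=0.0000 → 0.0000 [wait]  node(6,4) S=124.3417 payoff=0.0000 vs cont=0.0000 → 0.0000 [wait]  node(6,5) S=153.5033 payoff=0.0000 vs cont=0.0000 → 0.0000 [wait]  node(6,6) S=189.5042 payoff=0.0000 vs cont=0.0000 → 0.0000 [wait]  ⇒ S*(6)=66.0866
t_5: node(5,0) S=59.4789 payoff=13.5511 vs cont=12.3794 → 13.5511 [stop]  node(5,1) S=73.4284 payoff=0.0000 vs cont=3.0680 → 3.0680 [wait]  node(5,2) S=90.6495 payoff=0.0000 vs cont=0.0000 → 0.0000 [wait]  node(5,3) S=111.9093 payoff=0.0000 vs cont=0.0000 → 0.0000 [wait]  node(5,4) S=138.1552 payoff=0.0000 vs cont=0.0000 → 0.0000 [wait]  node(5,5) S=170.5565 payoff=0.0000 vs cont=0.0000 → 0.0000 [wait]  ⇒ S*(5)=59.4789
t_4: node(4,0) S=66.0866 payoff=6.9434 vs cont=7.6508 → 7.6508 [wait]  node(4,1) S=81.5858 payoff=0.0000 vs cont=1.3556 → 1.3556 [wait]  node(4,2) S=100.7200 payoff=0.0000 vs cont=0.0000 → 0.0000 [wait]  node(4,3) S=124.3417 payoff=0.0000 vs cont=0.0000 → 0.0000 [wait]  node(4,4) S=153.5033 payoff=0.0000 vs cont=0.0000 → 0.0000 [wait]  ⇒ S*(4)=-
t_3: node(3,0) S=73.4284 payoff=0.0000 vs cont=4.1154 → 4.1154 [wait]  node(3,1) S=90.6495 payoff=0.0000 vs cont=0.5990 → 0.5990 [wait]  node(3,2) S=111.9093 payoff=0.0000 vs cont=0.0000 → 0.0000 [wait]  node(3,3) S=138.1552 payoff=0.0000 vs cont=0.0000 → 0.0000 [wait]  ⇒ S*(3)=-
t_2: node(2,0) S=81.5858 payoff=0.0000 vs cont=2.1431 → 2.1431 [wait]  node(2,1) S=100.7200 payoff=0.0000 vs cont=0.2647 → 0.2647 [wait]  node(2,2) S=124.3417 payoff=0.0000 vs cont=0.0000 → 0.0000 [wait]  ⇒ S*(2)=-
t_1: node(1,0) S=90.6495 payoff=0.0000 vs cont=1.0904 → 1.0904 [wait]  node(1,1) S=111.9093 payoff=0.0000 vs cont=0.1169 → 0.1169 [wait]  ⇒ S*(1)=-
t_0: node(0,0) S=100.7200 payoff=0.0000 vs cont=0.5452 → 0.5452 [wait]  ⇒ S*(0)=-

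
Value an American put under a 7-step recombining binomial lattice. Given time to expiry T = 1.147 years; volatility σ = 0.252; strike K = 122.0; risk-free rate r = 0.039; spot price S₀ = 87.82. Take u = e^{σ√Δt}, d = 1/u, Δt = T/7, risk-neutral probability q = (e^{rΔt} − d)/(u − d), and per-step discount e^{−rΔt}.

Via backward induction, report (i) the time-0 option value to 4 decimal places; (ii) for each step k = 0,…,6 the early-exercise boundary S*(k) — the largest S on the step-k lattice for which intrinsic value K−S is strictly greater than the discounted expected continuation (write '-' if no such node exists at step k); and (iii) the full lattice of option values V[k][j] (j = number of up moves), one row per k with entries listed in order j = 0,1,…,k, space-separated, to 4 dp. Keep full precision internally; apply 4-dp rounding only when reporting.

price = 34.1800
boundary = 87.8200 79.3034 87.8200 79.3034 87.8200 97.2512 107.6952
tree:
34.1800
42.6966 25.4197
50.3872 34.1800 17.1855
57.3320 42.6966 24.8343 9.9326
63.6034 50.3872 34.1800 16.0209 4.1119
69.2665 57.3320 42.6966 24.7488 7.6992 0.6603
74.3805 63.6034 50.3872 34.1800 14.3048 1.3449 0.0000
78.9985 69.2665 57.3320 42.6966 24.7488 2.7392 0.0000 0.0000

Δt=0.16386  u=1.10739  d=0.90302  q=0.50589  discount=0.99363
step 7 (expiry): payoffs max(K−S,0) = 78.9985 69.2665 57.3320 42.6966 24.7488 2.7392 0.0000 0.0000
step 6: (k=6,j=0): S=47.6195, (K−S)⁺=74.3805, hold=73.6033 ⇒ V=74.3805 exercise | (k=6,j=1): S=58.3966, (K−S)⁺=63.6034, hold=62.8262 ⇒ V=63.6034 exercise | (k=6,j=2): S=71.6128, (K−S)⁺=50.3872, hold=49.6101 ⇒ V=50.3872 exercise | (k=6,j=3): S=87.8200, (K−S)⁺=34.1800, hold=33.4029 ⇒ V=34.1800 exercise | (k=6,j=4): S=107.6952, (K−S)⁺=14.3048, hold=13.5277 ⇒ V=14.3048 exercise | (k=6,j=5): S=132.0684, (K−S)⁺=0.0000, hold=1.3449 ⇒ V=1.3449 continue | (k=6,j=6): S=161.9578, (K−S)⁺=0.0000, hold=0.0000 ⇒ V=0.0000 continue  boundary S*=107.6952
step 5: (k=5,j=0): S=52.7335, (K−S)⁺=69.2665, hold=68.4894 ⇒ V=69.2665 exercise | (k=5,j=1): S=64.6680, (K−S)⁺=57.3320, hold=56.5549 ⇒ V=57.3320 exercise | (k=5,j=2): S=79.3034, (K−S)⁺=42.6966, hold=41.9194 ⇒ V=42.6966 exercise | (k=5,j=3): S=97.2512, (K−S)⁺=24.7488, hold=23.9717 ⇒ V=24.7488 exercise | (k=5,j=4): S=119.2608, (K−S)⁺=2.7392, hold=7.6992 ⇒ V=7.6992 continue | (k=5,j=5): S=146.2516, (K−S)⁺=0.0000, hold=0.6603 ⇒ V=0.6603 continue  boundary S*=97.2512
step 4: (k=4,j=0): S=58.3966, (K−S)⁺=63.6034, hold=62.8262 ⇒ V=63.6034 exercise | (k=4,j=1): S=71.6128, (K−S)⁺=50.3872, hold=49.6101 ⇒ V=50.3872 exercise | (k=4,j=2): S=87.8200, (K−S)⁺=34.1800, hold=33.4029 ⇒ V=34.1800 exercise | (k=4,j=3): S=107.6952, (K−S)⁺=14.3048, hold=16.0209 ⇒ V=16.0209 continue | (k=4,j=4): S=132.0684, (K−S)⁺=0.0000, hold=4.1119 ⇒ V=4.1119 continue  boundary S*=87.8200
step 3: (k=3,j=0): S=64.6680, (K−S)⁺=57.3320, hold=56.5549 ⇒ V=57.3320 exercise | (k=3,j=1): S=79.3034, (K−S)⁺=42.6966, hold=41.9194 ⇒ V=42.6966 exercise | (k=3,j=2): S=97.2512, (K−S)⁺=24.7488, hold=24.8343 ⇒ V=24.8343 continue | (k=3,j=3): S=119.2608, (K−S)⁺=2.7392, hold=9.9326 ⇒ V=9.9326 continue  boundary S*=79.3034
step 2: (k=2,j=0): S=71.6128, (K−S)⁺=50.3872, hold=49.6101 ⇒ V=50.3872 exercise | (k=2,j=1): S=87.8200, (K−S)⁺=34.1800, hold=33.4458 ⇒ V=34.1800 exercise | (k=2,j=2): S=107.6952, (K−S)⁺=14.3048, hold=17.1855 ⇒ V=17.1855 continue  boundary S*=87.8200
step 1: (k=1,j=0): S=79.3034, (K−S)⁺=42.6966, hold=41.9194 ⇒ V=42.6966 exercise | (k=1,j=1): S=97.2512, (K−S)⁺=24.7488, hold=25.4197 ⇒ V=25.4197 continue  boundary S*=79.3034
step 0: (k=0,j=0): S=87.8200, (K−S)⁺=34.1800, hold=33.7401 ⇒ V=34.1800 exercise  boundary S*=87.8200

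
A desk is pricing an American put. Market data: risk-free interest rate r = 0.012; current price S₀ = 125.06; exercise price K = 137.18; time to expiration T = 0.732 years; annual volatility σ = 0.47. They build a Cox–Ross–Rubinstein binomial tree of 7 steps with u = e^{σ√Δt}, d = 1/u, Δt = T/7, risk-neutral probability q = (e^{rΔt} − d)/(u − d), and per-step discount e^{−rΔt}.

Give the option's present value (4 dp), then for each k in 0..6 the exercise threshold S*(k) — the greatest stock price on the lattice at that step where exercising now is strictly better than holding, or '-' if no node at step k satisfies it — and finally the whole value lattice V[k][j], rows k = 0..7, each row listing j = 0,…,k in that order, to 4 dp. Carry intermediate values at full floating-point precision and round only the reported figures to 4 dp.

price = 27.0125
boundary = - - - - 68.0912 79.2680 92.2794
tree:
27.0125
36.1294 16.6460
46.6809 24.1448 8.1045
58.0003 33.8455 13.1021 2.4038
69.0888 45.4598 20.6377 4.5088 0.0000
78.6896 57.9120 31.3241 8.4570 0.0000 0.0000
86.9368 69.0888 44.9006 15.8627 0.0000 0.0000 0.0000
94.0211 78.6896 57.9120 29.7535 0.0000 0.0000 0.0000 0.0000

Δt=0.10457, u=1.16414, d=0.85900, q=0.46619, disc=e^(-rΔt)=0.99875
k=7 terminal: V=max(K-S,0) → 94.0211 78.6896 57.9120 29.7535 0.0000 0.0000 0.0000 0.0000
k=6: j=0 S=50.2432 intr=86.9368 cont=86.7647 V=86.9368[EX]; j=1 S=68.0912 intr=69.0888 cont=68.9167 V=69.0888[EX]; j=2 S=92.2794 intr=44.9006 cont=44.7286 V=44.9006[EX]; j=3 S=125.0600 intr=12.1200 cont=15.8627 V=15.8627[hold]; j=4 S=169.4853 intr=0.0000 cont=0.0000 V=0.0000[hold]; j=5 S=229.6919 intr=0.0000 cont=0.0000 V=0.0000[hold]; j=6 S=311.2857 intr=0.0000 cont=0.0000 V=0.0000[hold]  S*(6)=92.2794
k=5: j=0 S=58.4904 intr=78.6896 cont=78.5176 V=78.6896[EX]; j=1 S=79.2680 intr=57.9120 cont=57.7399 V=57.9120[EX]; j=2 S=107.4265 intr=29.7535 cont=31.3241 V=31.3241[hold]; j=3 S=145.5879 intr=0.0000 cont=8.4570 V=8.4570[hold]; j=4 S=197.3053 intr=0.0000 cont=0.0000 V=0.0000[hold]; j=5 S=267.3945 intr=0.0000 cont=0.0000 V=0.0000[hold]  S*(5)=79.2680
k=4: j=0 S=68.0912 intr=69.0888 cont=68.9167 V=69.0888[EX]; j=1 S=92.2794 intr=44.9006 cont=45.4598 V=45.4598[hold]; j=2 S=125.0600 intr=12.1200 cont=20.6377 V=20.6377[hold]; j=3 S=169.4853 intr=0.0000 cont=4.5088 V=4.5088[hold]; j=4 S=229.6919 intr=0.0000 cont=0.0000 V=0.0000[hold]  S*(4)=68.0912
k=3: j=0 S=79.2680 intr=57.9120 cont=58.0003 V=58.0003[hold]; j=1 S=107.4265 intr=29.7535 cont=33.8455 V=33.8455[hold]; j=2 S=145.5879 intr=0.0000 cont=13.1021 V=13.1021[hold]; j=3 S=197.3053 intr=0.0000 cont=2.4038 V=2.4038[hold]  S*(3)=-
k=2: j=0 S=92.2794 intr=44.9006 cont=46.6809 V=46.6809[hold]; j=1 S=125.0600 intr=12.1200 cont=24.1448 V=24.1448[hold]; j=2 S=169.4853 intr=0.0000 cont=8.1045 V=8.1045[hold]  S*(2)=-
k=1: j=0 S=107.4265 intr=29.7535 cont=36.1294 V=36.1294[hold]; j=1 S=145.5879 intr=0.0000 cont=16.6460 V=16.6460[hold]  S*(1)=-
k=0: j=0 S=125.0600 intr=12.1200 cont=27.0125 V=27.0125[hold]  S*(0)=-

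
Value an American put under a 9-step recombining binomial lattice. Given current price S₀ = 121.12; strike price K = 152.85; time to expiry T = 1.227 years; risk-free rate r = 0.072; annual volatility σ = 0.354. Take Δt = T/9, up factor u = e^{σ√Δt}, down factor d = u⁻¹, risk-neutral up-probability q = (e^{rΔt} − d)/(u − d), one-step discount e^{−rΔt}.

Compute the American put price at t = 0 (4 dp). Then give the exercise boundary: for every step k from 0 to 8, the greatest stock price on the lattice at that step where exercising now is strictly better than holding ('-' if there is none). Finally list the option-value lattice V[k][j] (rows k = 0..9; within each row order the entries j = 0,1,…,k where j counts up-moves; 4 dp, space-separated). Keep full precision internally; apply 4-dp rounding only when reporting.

price = 35.1991
boundary = - 106.2796 93.2575 106.2796 93.2575 106.2796 93.2575 106.2796 121.1200
tree:
35.1991
46.5704 24.7402
59.5925 34.4842 15.6723
71.0190 46.5704 23.3108 8.4912
81.0455 59.5925 33.5710 13.7089 3.5426
89.8435 71.0190 46.5704 21.4846 6.3548 0.8554
97.5634 81.0455 59.5925 32.4211 11.1842 1.7450 0.0000
104.3375 89.8435 71.0190 46.5704 19.1850 3.5601 0.0000 0.0000
110.2816 97.5634 81.0455 59.5925 31.7300 7.2630 0.0000 0.0000 0.0000
115.4973 104.3375 89.8435 71.0190 46.5704 14.8173 0.0000 0.0000 0.0000 0.0000

Δt=0.13633, u=1.13964, d=0.87747, q=0.50500, disc=e^(-rΔt)=0.99023
k=9 terminal: V=max(K-S,0) → 115.4973 104.3375 89.8435 71.0190 46.5704 14.8173 0.0000 0.0000 0.0000 0.0000
k=8: j=0 S=42.5684 intr=110.2816 cont=108.7885 V=110.2816[EX]; j=1 S=55.2866 intr=97.5634 cont=96.0704 V=97.5634[EX]; j=2 S=71.8045 intr=81.0455 cont=79.5525 V=81.0455[EX]; j=3 S=93.2575 intr=59.5925 cont=58.0995 V=59.5925[EX]; j=4 S=121.1200 intr=31.7300 cont=30.2370 V=31.7300[EX]; j=5 S=157.3070 intr=0.0000 cont=7.2630 V=7.2630[hold]; j=6 S=204.3055 intr=0.0000 cont=0.0000 V=0.0000[hold]; j=7 S=265.3457 intr=0.0000 cont=0.0000 V=0.0000[hold]; j=8 S=344.6229 intr=0.0000 cont=0.0000 V=0.0000[hold]  S*(8)=121.1200
k=7: j=0 S=48.5125 intr=104.3375 cont=102.8445 V=104.3375[EX]; j=1 S=63.0065 intr=89.8435 cont=88.3504 V=89.8435[EX]; j=2 S=81.8310 intr=71.0190 cont=69.5260 V=71.0190[EX]; j=3 S=106.2796 intr=46.5704 cont=45.0774 V=46.5704[EX]; j=4 S=138.0327 intr=14.8173 cont=19.1850 V=19.1850[hold]; j=5 S=179.2726 intr=0.0000 cont=3.5601 V=3.5601[hold]; j=6 S=232.8338 intr=0.0000 cont=0.0000 V=0.0000[hold]; j=7 S=302.3975 intr=0.0000 cont=0.0000 V=0.0000[hold]  S*(7)=106.2796
k=6: j=0 S=55.2866 intr=97.5634 cont=96.0704 V=97.5634[EX]; j=1 S=71.8045 intr=81.0455 cont=79.5525 V=81.0455[EX]; j=2 S=93.2575 intr=59.5925 cont=58.0995 V=59.5925[EX]; j=3 S=121.1200 intr=31.7300 cont=32.4211 V=32.4211[hold]; j=4 S=157.3070 intr=0.0000 cont=11.1842 V=11.1842[hold]; j=5 S=204.3055 intr=0.0000 cont=1.7450 V=1.7450[hold]; j=6 S=265.3457 intr=0.0000 cont=0.0000 V=0.0000[hold]  S*(6)=93.2575
k=5: j=0 S=63.0065 intr=89.8435 cont=88.3504 V=89.8435[EX]; j=1 S=81.8310 intr=71.0190 cont=69.5260 V=71.0190[EX]; j=2 S=106.2796 intr=46.5704 cont=45.4230 V=46.5704[EX]; j=3 S=138.0327 intr=14.8173 cont=21.4846 V=21.4846[hold]; j=4 S=179.2726 intr=0.0000 cont=6.3548 V=6.3548[hold]; j=5 S=232.8338 intr=0.0000 cont=0.8554 V=0.8554[hold]  S*(5)=106.2796
k=4: j=0 S=71.8045 intr=81.0455 cont=79.5525 V=81.0455[EX]; j=1 S=93.2575 intr=59.5925 cont=58.0995 V=59.5925[EX]; j=2 S=121.1200 intr=31.7300 cont=33.5710 V=33.5710[hold]; j=3 S=157.3070 intr=0.0000 cont=13.7089 V=13.7089[hold]; j=4 S=204.3055 intr=0.0000 cont=3.5426 V=3.5426[hold]  S*(4)=93.2575
k=3: j=0 S=81.8310 intr=71.0190 cont=69.5260 V=71.0190[EX]; j=1 S=106.2796 intr=46.5704 cont=45.9980 V=46.5704[EX]; j=2 S=138.0327 intr=14.8173 cont=23.3108 V=23.3108[hold]; j=3 S=179.2726 intr=0.0000 cont=8.4912 V=8.4912[hold]  S*(3)=106.2796
k=2: j=0 S=93.2575 intr=59.5925 cont=58.0995 V=59.5925[EX]; j=1 S=121.1200 intr=31.7300 cont=34.4842 V=34.4842[hold]; j=2 S=157.3070 intr=0.0000 cont=15.6723 V=15.6723[hold]  S*(2)=93.2575
k=1: j=0 S=106.2796 intr=46.5704 cont=46.4547 V=46.5704[EX]; j=1 S=138.0327 intr=14.8173 cont=24.7402 V=24.7402[hold]  S*(1)=106.2796
k=0: j=0 S=121.1200 intr=31.7300 cont=35.1991 V=35.1991[hold]  S*(0)=-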